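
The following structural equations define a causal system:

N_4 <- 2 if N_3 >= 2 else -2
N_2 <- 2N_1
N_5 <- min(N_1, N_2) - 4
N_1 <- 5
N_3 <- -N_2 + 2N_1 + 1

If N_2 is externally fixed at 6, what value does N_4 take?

2

Under do(N_2=6), the mechanism N_2 <- 2N_1 is discarded; N_2 is fixed at 6.
N_3 = -N_2 + 2N_1 + 1  [with N_2=6, N_1=5]  = 5
N_4 = 2 if N_3 >= 2 else -2  [with N_3=5]  = 2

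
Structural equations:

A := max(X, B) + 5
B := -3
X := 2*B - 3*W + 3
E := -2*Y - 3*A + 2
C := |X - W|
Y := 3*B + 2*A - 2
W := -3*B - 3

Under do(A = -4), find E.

Under do(A=-4), the mechanism A := max(X, B) + 5 is discarded; A is fixed at -4.
Y = 3*B + 2*A - 2  [with B=-3, A=-4]  = -19
E = -2*Y - 3*A + 2  [with Y=-19, A=-4]  = 52

52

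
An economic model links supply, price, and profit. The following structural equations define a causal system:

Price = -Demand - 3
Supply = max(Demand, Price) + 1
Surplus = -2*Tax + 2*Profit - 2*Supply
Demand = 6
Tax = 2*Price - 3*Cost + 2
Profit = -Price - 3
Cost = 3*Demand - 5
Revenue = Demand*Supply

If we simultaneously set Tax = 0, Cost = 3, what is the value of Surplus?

Under do(Tax = 0, Cost = 3), each intervened variable's structural equation is replaced by its fixed value.
Price = -Demand - 3  [with Demand=6]  = -9
Supply = max(Demand, Price) + 1  [with Demand=6, Price=-9]  = 7
Profit = -Price - 3  [with Price=-9]  = 6
Surplus = -2*Tax + 2*Profit - 2*Supply  [with Tax=0, Profit=6, Supply=7]  = -2

-2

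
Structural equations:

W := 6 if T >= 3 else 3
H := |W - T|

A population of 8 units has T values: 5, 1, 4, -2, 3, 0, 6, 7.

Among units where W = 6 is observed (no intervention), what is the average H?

Observing W=6 restricts to units where W's equation naturally yields 6: T ∈ {5, 4, 3, 6, 7}. In that subpopulation H = 1, 2, 3, 0, 1, mean 1.4.

1.4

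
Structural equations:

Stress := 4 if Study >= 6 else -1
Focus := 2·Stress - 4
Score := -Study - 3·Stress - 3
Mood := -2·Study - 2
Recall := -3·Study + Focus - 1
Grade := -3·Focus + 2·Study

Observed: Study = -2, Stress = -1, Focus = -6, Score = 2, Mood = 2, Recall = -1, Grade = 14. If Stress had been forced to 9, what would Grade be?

Under do(Stress=9), the mechanism Stress := 4 if Study >= 6 else -1 is discarded; Stress is fixed at 9.
Focus = 2·Stress - 4  [with Stress=9]  = 14
Grade = -3·Focus + 2·Study  [with Focus=14, Study=-2]  = -46

-46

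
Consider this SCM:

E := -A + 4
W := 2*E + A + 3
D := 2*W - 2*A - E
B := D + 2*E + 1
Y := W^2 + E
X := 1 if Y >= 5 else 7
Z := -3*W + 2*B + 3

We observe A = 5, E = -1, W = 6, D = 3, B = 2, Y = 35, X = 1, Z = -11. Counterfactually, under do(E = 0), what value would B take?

7

do(E=0) replaces the equation E := -A + 4 with the constant E = 0.
W = 2*E + A + 3  [with E=0, A=5]  = 8
D = 2*W - 2*A - E  [with W=8, A=5, E=0]  = 6
B = D + 2*E + 1  [with D=6, E=0]  = 7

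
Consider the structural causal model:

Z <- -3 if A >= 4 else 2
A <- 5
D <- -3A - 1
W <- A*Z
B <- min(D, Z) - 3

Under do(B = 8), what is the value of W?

Intervening sets B = 8 and removes its equation (B <- min(D, Z) - 3).
No directed path runs from B to W, so W keeps its natural value.
Z = -3 if A >= 4 else 2  [with A=5]  = -3
W = A*Z  [with A=5, Z=-3]  = -15

-15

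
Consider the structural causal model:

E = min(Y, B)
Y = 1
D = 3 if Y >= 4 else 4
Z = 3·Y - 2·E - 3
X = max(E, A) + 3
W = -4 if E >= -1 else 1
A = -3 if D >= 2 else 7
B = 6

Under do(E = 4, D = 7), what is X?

Under do(E = 4, D = 7), each intervened variable's structural equation is replaced by its fixed value.
A = -3 if D >= 2 else 7  [with D=7]  = -3
X = max(E, A) + 3  [with E=4, A=-3]  = 7

7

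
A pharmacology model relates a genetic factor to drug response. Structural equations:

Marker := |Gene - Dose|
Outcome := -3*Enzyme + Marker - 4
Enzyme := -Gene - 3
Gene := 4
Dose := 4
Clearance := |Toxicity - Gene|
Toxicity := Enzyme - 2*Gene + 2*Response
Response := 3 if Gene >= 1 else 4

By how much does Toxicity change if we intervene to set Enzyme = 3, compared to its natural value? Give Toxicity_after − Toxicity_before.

The intervention breaks the incoming arrows to Enzyme: Enzyme := -Gene - 3 no longer applies, and Enzyme = 3.
Response = 3 if Gene >= 1 else 4  [with Gene=4]  = 3
Toxicity = Enzyme - 2*Gene + 2*Response  [with Enzyme=3, Gene=4, Response=3]  = 1
Without intervention: Enzyme = -Gene - 3  [with Gene=4]  = -7; Response = 3 if Gene >= 1 else 4  [with Gene=4]  = 3; Toxicity = Enzyme - 2*Gene + 2*Response  [with Enzyme=-7, Gene=4, Response=3]  = -9.
Change = 1 − (-9) = 10.

10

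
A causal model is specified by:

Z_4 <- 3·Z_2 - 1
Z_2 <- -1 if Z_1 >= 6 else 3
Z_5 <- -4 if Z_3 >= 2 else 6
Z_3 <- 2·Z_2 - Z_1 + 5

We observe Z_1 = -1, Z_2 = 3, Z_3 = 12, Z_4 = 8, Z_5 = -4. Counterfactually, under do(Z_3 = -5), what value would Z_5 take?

6

do(Z_3=-5) replaces the equation Z_3 <- 2·Z_2 - Z_1 + 5 with the constant Z_3 = -5.
Z_5 = -4 if Z_3 >= 2 else 6  [with Z_3=-5]  = 6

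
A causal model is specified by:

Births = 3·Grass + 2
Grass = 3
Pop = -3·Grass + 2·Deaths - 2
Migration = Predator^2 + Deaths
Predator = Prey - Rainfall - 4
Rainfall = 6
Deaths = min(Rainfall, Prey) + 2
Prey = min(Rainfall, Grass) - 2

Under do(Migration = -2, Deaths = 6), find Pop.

1

Under do(Migration = -2, Deaths = 6), each intervened variable's structural equation is replaced by its fixed value.
Pop = -3·Grass + 2·Deaths - 2  [with Grass=3, Deaths=6]  = 1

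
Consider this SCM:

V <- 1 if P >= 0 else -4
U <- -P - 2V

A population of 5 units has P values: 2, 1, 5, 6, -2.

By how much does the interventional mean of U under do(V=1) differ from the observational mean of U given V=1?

Every unit gets V=1 under the intervention. U values become -4, -3, -7, -8, 0; E[U|do(V=1)] = -4.4.
Observing V=1 restricts to units where V's equation naturally yields 1: P ∈ {2, 1, 5, 6}. In that subpopulation U = -4, -3, -7, -8, mean -5.5.
Difference = -4.4 − (-5.5) = 1.1.

1.1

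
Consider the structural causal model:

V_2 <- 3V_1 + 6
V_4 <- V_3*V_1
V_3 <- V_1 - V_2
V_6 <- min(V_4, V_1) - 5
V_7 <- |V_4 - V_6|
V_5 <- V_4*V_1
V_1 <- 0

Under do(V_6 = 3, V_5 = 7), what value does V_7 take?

Setting V_6 = 3, V_5 = 7 by intervention discards those variables' equations.
V_2 = 3V_1 + 6  [with V_1=0]  = 6
V_3 = V_1 - V_2  [with V_1=0, V_2=6]  = -6
V_4 = V_3*V_1  [with V_3=-6, V_1=0]  = 0
V_7 = |V_4 - V_6|  [with V_4=0, V_6=3]  = 3

3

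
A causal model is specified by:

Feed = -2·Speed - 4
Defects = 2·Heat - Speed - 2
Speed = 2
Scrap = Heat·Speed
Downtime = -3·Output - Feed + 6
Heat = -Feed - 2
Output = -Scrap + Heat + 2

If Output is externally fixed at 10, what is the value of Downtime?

Intervening sets Output = 10 and removes its equation (Output = -Scrap + Heat + 2).
Feed = -2·Speed - 4  [with Speed=2]  = -8
Downtime = -3·Output - Feed + 6  [with Output=10, Feed=-8]  = -16

-16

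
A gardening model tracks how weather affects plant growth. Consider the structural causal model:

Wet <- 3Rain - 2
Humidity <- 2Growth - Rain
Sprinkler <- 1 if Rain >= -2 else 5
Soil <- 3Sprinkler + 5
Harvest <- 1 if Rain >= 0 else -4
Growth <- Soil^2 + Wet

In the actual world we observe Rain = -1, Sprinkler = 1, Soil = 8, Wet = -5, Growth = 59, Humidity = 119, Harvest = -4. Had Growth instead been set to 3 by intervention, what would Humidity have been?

The intervention breaks the incoming arrows to Growth: Growth <- Soil^2 + Wet no longer applies, and Growth = 3.
Humidity = 2Growth - Rain  [with Growth=3, Rain=-1]  = 7

7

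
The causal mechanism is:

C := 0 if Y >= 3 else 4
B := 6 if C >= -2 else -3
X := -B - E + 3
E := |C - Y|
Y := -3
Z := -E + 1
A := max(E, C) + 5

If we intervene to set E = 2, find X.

-5

The intervention breaks the incoming arrows to E: E := |C - Y| no longer applies, and E = 2.
C = 0 if Y >= 3 else 4  [with Y=-3]  = 4
B = 6 if C >= -2 else -3  [with C=4]  = 6
X = -B - E + 3  [with B=6, E=2]  = -5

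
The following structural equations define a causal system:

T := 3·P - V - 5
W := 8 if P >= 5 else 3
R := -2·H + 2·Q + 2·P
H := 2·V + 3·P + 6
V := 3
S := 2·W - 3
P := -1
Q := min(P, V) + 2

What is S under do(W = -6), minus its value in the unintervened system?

-18

do(W=-6) replaces the equation W := 8 if P >= 5 else 3 with the constant W = -6.
S = 2·W - 3  [with W=-6]  = -15
Without intervention: W = 8 if P >= 5 else 3  [with P=-1]  = 3; S = 2·W - 3  [with W=3]  = 3.
Change = -15 − 3 = -18.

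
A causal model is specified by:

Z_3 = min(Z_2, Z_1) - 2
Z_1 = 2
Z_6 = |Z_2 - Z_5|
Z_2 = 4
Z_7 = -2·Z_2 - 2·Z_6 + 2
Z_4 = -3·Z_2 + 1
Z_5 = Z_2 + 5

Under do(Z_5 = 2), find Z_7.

-10

Under do(Z_5=2), the mechanism Z_5 = Z_2 + 5 is discarded; Z_5 is fixed at 2.
Z_6 = |Z_2 - Z_5|  [with Z_2=4, Z_5=2]  = 2
Z_7 = -2·Z_2 - 2·Z_6 + 2  [with Z_2=4, Z_6=2]  = -10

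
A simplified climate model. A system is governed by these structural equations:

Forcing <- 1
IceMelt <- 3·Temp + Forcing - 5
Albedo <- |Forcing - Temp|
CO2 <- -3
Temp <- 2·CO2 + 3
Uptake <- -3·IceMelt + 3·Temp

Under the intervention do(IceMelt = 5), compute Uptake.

-24

Under do(IceMelt=5), the mechanism IceMelt <- 3·Temp + Forcing - 5 is discarded; IceMelt is fixed at 5.
Temp = 2·CO2 + 3  [with CO2=-3]  = -3
Uptake = -3·IceMelt + 3·Temp  [with IceMelt=5, Temp=-3]  = -24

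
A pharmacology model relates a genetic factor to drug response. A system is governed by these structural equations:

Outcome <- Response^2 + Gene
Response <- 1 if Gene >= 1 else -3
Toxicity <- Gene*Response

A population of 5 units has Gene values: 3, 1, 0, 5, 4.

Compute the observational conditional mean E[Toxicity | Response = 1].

Conditioning on Response=1 selects the 4 unit(s) with Gene ∈ {3, 1, 5, 4}. Their Toxicity values: 3, 1, 5, 4. Mean = 3.25.

3.25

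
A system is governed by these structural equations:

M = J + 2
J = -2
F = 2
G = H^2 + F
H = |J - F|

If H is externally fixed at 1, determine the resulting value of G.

3

do(H=1) replaces the equation H = |J - F| with the constant H = 1.
G = H^2 + F  [with H=1, F=2]  = 3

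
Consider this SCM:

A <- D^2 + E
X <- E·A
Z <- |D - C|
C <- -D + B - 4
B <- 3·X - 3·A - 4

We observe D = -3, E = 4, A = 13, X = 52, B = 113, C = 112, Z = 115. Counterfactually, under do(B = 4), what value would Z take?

Under do(B=4), the mechanism B <- 3·X - 3·A - 4 is discarded; B is fixed at 4.
C = -D + B - 4  [with D=-3, B=4]  = 3
Z = |D - C|  [with D=-3, C=3]  = 6

6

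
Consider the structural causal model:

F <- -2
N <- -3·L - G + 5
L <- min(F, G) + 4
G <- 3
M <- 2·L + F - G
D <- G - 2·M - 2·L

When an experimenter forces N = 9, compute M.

-1

do(N=9) replaces the equation N <- -3·L - G + 5 with the constant N = 9.
No directed path runs from N to M, so M keeps its natural value.
L = min(F, G) + 4  [with F=-2, G=3]  = 2
M = 2·L + F - G  [with L=2, F=-2, G=3]  = -1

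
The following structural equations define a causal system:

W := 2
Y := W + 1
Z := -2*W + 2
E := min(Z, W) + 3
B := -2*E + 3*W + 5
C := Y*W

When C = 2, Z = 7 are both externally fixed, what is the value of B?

1

Under do(C = 2, Z = 7), each intervened variable's structural equation is replaced by its fixed value.
E = min(Z, W) + 3  [with Z=7, W=2]  = 5
B = -2*E + 3*W + 5  [with E=5, W=2]  = 1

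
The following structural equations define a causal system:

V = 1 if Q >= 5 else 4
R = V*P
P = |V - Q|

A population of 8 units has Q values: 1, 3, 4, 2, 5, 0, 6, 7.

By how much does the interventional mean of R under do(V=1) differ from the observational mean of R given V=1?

The intervention sets V=1 in all 8 units regardless of Q. Recomputing R per unit gives 0, 2, 3, 1, 4, 1, 5, 6; average 2.75.
Conditioning on V=1 selects the 3 unit(s) with Q ∈ {5, 6, 7}. Their R values: 4, 5, 6. Mean = 5.
Difference = 2.75 − 5 = -2.25.

-2.25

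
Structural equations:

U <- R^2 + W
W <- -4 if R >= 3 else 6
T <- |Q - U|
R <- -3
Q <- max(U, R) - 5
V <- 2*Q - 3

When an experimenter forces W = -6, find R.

-3

Under do(W=-6), the mechanism W <- -4 if R >= 3 else 6 is discarded; W is fixed at -6.
R is not downstream of the intervention, so its value is determined by the original equations.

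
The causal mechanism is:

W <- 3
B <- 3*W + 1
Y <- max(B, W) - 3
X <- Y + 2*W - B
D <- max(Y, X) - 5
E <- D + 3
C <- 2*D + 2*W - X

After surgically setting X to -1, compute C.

The intervention breaks the incoming arrows to X: X <- Y + 2*W - B no longer applies, and X = -1.
B = 3*W + 1  [with W=3]  = 10
Y = max(B, W) - 3  [with B=10, W=3]  = 7
D = max(Y, X) - 5  [with Y=7, X=-1]  = 2
C = 2*D + 2*W - X  [with D=2, W=3, X=-1]  = 11

11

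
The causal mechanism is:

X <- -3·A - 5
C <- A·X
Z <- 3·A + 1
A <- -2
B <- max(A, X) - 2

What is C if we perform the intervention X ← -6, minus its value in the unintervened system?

The intervention breaks the incoming arrows to X: X <- -3·A - 5 no longer applies, and X = -6.
C = A·X  [with A=-2, X=-6]  = 12
Without intervention: X = -3·A - 5  [with A=-2]  = 1; C = A·X  [with A=-2, X=1]  = -2.
Change = 12 − (-2) = 14.

14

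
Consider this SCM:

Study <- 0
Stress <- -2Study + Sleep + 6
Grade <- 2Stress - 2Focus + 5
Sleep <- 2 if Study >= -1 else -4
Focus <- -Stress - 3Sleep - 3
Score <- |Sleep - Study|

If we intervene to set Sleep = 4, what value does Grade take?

Under do(Sleep=4), the mechanism Sleep <- 2 if Study >= -1 else -4 is discarded; Sleep is fixed at 4.
Stress = -2Study + Sleep + 6  [with Study=0, Sleep=4]  = 10
Focus = -Stress - 3Sleep - 3  [with Stress=10, Sleep=4]  = -25
Grade = 2Stress - 2Focus + 5  [with Stress=10, Focus=-25]  = 75

75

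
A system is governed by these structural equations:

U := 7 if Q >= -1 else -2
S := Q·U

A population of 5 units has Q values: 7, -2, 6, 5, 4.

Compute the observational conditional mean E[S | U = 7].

38.5

E[S|U=7] averages over only the 4 units with U=7 (Q = 7, 6, 5, 4): S = 49, 42, 35, 28, mean 38.5.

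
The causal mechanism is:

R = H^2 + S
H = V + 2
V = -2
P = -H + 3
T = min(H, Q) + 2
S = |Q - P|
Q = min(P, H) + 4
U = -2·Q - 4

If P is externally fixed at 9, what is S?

The intervention breaks the incoming arrows to P: P = -H + 3 no longer applies, and P = 9.
H = V + 2  [with V=-2]  = 0
Q = min(P, H) + 4  [with P=9, H=0]  = 4
S = |Q - P|  [with Q=4, P=9]  = 5

5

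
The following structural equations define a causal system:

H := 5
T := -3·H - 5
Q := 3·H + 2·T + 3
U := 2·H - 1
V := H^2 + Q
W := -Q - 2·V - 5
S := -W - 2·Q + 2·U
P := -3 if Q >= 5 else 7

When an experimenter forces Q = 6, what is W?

-73

The intervention breaks the incoming arrows to Q: Q := 3·H + 2·T + 3 no longer applies, and Q = 6.
V = H^2 + Q  [with H=5, Q=6]  = 31
W = -Q - 2·V - 5  [with Q=6, V=31]  = -73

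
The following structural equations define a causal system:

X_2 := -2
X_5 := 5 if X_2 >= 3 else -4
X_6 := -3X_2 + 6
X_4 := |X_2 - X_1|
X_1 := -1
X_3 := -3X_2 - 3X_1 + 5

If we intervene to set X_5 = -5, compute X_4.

1

The intervention breaks the incoming arrows to X_5: X_5 := 5 if X_2 >= 3 else -4 no longer applies, and X_5 = -5.
Since X_4 is not a descendant of the intervened variable, it is unaffected.
X_4 = |X_2 - X_1|  [with X_2=-2, X_1=-1]  = 1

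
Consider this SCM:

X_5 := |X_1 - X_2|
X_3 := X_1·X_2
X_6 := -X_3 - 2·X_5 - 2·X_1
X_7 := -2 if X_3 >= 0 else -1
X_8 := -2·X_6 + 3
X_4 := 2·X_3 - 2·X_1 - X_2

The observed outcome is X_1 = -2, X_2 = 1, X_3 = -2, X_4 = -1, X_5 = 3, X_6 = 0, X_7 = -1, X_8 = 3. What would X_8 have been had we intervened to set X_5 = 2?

do(X_5=2) replaces the equation X_5 := |X_1 - X_2| with the constant X_5 = 2.
X_3 = X_1·X_2  [with X_1=-2, X_2=1]  = -2
X_6 = -X_3 - 2·X_5 - 2·X_1  [with X_3=-2, X_5=2, X_1=-2]  = 2
X_8 = -2·X_6 + 3  [with X_6=2]  = -1

-1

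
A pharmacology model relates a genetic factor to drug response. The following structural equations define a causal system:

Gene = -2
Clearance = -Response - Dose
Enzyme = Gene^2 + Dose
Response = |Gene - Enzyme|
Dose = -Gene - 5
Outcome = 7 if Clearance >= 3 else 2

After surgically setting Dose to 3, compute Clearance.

-12

do(Dose=3) replaces the equation Dose = -Gene - 5 with the constant Dose = 3.
Enzyme = Gene^2 + Dose  [with Gene=-2, Dose=3]  = 7
Response = |Gene - Enzyme|  [with Gene=-2, Enzyme=7]  = 9
Clearance = -Response - Dose  [with Response=9, Dose=3]  = -12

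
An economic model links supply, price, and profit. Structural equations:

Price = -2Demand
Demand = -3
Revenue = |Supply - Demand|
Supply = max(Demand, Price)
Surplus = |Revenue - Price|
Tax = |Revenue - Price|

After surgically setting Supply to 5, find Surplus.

2

The intervention breaks the incoming arrows to Supply: Supply = max(Demand, Price) no longer applies, and Supply = 5.
Price = -2Demand  [with Demand=-3]  = 6
Revenue = |Supply - Demand|  [with Supply=5, Demand=-3]  = 8
Surplus = |Revenue - Price|  [with Revenue=8, Price=6]  = 2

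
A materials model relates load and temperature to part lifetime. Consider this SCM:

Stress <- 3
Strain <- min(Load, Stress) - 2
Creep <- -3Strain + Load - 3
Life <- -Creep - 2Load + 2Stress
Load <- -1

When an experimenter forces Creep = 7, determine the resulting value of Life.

Intervening sets Creep = 7 and removes its equation (Creep <- -3Strain + Load - 3).
Life = -Creep - 2Load + 2Stress  [with Creep=7, Load=-1, Stress=3]  = 1

1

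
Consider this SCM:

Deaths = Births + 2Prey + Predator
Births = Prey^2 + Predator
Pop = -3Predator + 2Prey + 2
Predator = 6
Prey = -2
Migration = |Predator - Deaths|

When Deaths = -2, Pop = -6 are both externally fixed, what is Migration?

8

Setting Deaths = -2, Pop = -6 by intervention discards those variables' equations.
Migration = |Predator - Deaths|  [with Predator=6, Deaths=-2]  = 8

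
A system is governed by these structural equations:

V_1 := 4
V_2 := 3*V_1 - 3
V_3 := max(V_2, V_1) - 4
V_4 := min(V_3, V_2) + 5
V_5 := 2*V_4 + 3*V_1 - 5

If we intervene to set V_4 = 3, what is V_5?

Intervening sets V_4 = 3 and removes its equation (V_4 := min(V_3, V_2) + 5).
V_5 = 2*V_4 + 3*V_1 - 5  [with V_4=3, V_1=4]  = 13

13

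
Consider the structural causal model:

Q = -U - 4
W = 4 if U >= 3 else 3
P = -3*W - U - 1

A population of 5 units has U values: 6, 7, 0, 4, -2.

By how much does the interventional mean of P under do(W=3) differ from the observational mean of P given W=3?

-4

Under do(W=3), W's equation is replaced by W=3 for every unit. Per-unit P: -16, -17, -10, -14, -8. Mean = -13.
Conditioning on W=3 selects the 2 unit(s) with U ∈ {0, -2}. Their P values: -10, -8. Mean = -9.
Difference = -13 − (-9) = -4.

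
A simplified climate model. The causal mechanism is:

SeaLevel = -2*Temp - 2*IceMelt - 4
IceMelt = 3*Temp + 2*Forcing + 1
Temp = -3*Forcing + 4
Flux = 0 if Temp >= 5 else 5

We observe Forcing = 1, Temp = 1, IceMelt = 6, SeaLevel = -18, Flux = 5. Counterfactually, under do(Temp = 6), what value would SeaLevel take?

Under do(Temp=6), the mechanism Temp = -3*Forcing + 4 is discarded; Temp is fixed at 6.
IceMelt = 3*Temp + 2*Forcing + 1  [with Temp=6, Forcing=1]  = 21
SeaLevel = -2*Temp - 2*IceMelt - 4  [with Temp=6, IceMelt=21]  = -58

-58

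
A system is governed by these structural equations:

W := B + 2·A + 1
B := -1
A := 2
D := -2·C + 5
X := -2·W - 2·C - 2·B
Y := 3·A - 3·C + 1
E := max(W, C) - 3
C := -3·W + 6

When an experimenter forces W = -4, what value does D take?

do(W=-4) replaces the equation W := B + 2·A + 1 with the constant W = -4.
C = -3·W + 6  [with W=-4]  = 18
D = -2·C + 5  [with C=18]  = -31

-31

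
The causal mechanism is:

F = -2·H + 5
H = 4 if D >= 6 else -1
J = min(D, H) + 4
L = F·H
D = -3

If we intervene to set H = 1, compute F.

3

The intervention breaks the incoming arrows to H: H = 4 if D >= 6 else -1 no longer applies, and H = 1.
F = -2·H + 5  [with H=1]  = 3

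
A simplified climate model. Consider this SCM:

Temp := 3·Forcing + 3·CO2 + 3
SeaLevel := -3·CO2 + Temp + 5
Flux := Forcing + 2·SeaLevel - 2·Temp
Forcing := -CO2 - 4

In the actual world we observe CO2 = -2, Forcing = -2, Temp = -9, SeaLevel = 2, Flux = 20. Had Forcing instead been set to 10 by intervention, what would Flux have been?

do(Forcing=10) replaces the equation Forcing := -CO2 - 4 with the constant Forcing = 10.
Temp = 3·Forcing + 3·CO2 + 3  [with Forcing=10, CO2=-2]  = 27
SeaLevel = -3·CO2 + Temp + 5  [with CO2=-2, Temp=27]  = 38
Flux = Forcing + 2·SeaLevel - 2·Temp  [with Forcing=10, SeaLevel=38, Temp=27]  = 32

32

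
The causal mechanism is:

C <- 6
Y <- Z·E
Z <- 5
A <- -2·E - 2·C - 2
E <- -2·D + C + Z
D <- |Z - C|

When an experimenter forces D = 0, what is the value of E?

11

The intervention breaks the incoming arrows to D: D <- |Z - C| no longer applies, and D = 0.
E = -2·D + C + Z  [with D=0, C=6, Z=5]  = 11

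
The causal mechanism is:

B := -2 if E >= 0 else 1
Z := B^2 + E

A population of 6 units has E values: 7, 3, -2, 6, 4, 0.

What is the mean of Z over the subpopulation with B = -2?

8

Observing B=-2 restricts to units where B's equation naturally yields -2: E ∈ {7, 3, 6, 4, 0}. In that subpopulation Z = 11, 7, 10, 8, 4, mean 8.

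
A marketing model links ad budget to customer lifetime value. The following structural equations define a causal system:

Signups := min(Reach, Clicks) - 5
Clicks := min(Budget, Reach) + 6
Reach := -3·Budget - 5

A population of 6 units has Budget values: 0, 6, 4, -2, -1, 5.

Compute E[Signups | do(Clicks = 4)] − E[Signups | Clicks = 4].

do(Clicks=4) breaks Clicks's dependence on Budget. With Clicks=4 fixed, Signups across the units is -10, -28, -22, -4, -7, -25, mean -16.
E[Signups|Clicks=4] averages over only the 2 units with Clicks=4 (Budget = -2, -1): Signups = -4, -7, mean -5.5.
Difference = -16 − (-5.5) = -10.5.

-10.5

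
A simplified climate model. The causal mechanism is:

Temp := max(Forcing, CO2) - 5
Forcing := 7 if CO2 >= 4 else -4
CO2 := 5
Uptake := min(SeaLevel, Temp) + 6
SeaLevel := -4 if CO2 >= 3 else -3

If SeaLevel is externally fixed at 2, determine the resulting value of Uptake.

Intervening sets SeaLevel = 2 and removes its equation (SeaLevel := -4 if CO2 >= 3 else -3).
Forcing = 7 if CO2 >= 4 else -4  [with CO2=5]  = 7
Temp = max(Forcing, CO2) - 5  [with Forcing=7, CO2=5]  = 2
Uptake = min(SeaLevel, Temp) + 6  [with SeaLevel=2, Temp=2]  = 8

8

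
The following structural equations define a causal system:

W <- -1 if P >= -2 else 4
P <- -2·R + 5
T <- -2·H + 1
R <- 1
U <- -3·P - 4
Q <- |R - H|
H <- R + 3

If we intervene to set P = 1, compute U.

The intervention breaks the incoming arrows to P: P <- -2·R + 5 no longer applies, and P = 1.
U = -3·P - 4  [with P=1]  = -7

-7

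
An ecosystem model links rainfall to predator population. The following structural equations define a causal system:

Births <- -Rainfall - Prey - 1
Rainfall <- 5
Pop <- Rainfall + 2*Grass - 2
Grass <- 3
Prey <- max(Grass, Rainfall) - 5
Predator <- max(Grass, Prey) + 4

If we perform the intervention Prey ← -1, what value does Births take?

-5

do(Prey=-1) replaces the equation Prey <- max(Grass, Rainfall) - 5 with the constant Prey = -1.
Births = -Rainfall - Prey - 1  [with Rainfall=5, Prey=-1]  = -5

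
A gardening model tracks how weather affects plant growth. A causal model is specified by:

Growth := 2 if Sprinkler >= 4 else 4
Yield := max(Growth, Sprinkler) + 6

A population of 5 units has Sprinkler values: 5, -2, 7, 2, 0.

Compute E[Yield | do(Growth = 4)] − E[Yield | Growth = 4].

The intervention sets Growth=4 in all 5 units regardless of Sprinkler. Recomputing Yield per unit gives 11, 10, 13, 10, 10; average 10.8.
Conditioning on Growth=4 selects the 3 unit(s) with Sprinkler ∈ {-2, 2, 0}. Their Yield values: 10, 10, 10. Mean = 10.
Difference = 10.8 − 10 = 0.8.

0.8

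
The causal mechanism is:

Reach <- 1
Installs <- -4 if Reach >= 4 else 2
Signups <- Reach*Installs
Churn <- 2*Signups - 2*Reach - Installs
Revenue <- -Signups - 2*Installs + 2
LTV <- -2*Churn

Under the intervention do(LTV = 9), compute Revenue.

do(LTV=9) replaces the equation LTV <- -2*Churn with the constant LTV = 9.
Since Revenue is not a descendant of the intervened variable, it is unaffected.
Installs = -4 if Reach >= 4 else 2  [with Reach=1]  = 2
Signups = Reach*Installs  [with Reach=1, Installs=2]  = 2
Revenue = -Signups - 2*Installs + 2  [with Signups=2, Installs=2]  = -4

-4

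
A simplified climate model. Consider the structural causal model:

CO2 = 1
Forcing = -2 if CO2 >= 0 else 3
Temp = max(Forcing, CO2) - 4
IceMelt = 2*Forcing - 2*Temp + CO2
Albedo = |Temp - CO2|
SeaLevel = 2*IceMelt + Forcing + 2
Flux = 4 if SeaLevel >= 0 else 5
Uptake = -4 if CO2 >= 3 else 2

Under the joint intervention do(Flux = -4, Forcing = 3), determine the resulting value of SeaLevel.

23

Under do(Flux = -4, Forcing = 3), each intervened variable's structural equation is replaced by its fixed value.
Temp = max(Forcing, CO2) - 4  [with Forcing=3, CO2=1]  = -1
IceMelt = 2*Forcing - 2*Temp + CO2  [with Forcing=3, Temp=-1, CO2=1]  = 9
SeaLevel = 2*IceMelt + Forcing + 2  [with IceMelt=9, Forcing=3]  = 23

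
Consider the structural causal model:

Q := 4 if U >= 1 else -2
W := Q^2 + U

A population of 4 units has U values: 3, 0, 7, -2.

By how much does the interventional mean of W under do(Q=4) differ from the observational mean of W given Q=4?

The intervention sets Q=4 in all 4 units regardless of U. Recomputing W per unit gives 19, 16, 23, 14; average 18.
Conditioning on Q=4 selects the 2 unit(s) with U ∈ {3, 7}. Their W values: 19, 23. Mean = 21.
Difference = 18 − 21 = -3.

-3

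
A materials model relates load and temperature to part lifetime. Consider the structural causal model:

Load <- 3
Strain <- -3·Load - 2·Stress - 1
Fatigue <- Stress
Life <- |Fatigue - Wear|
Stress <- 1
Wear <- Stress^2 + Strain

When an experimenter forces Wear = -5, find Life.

6

Under do(Wear=-5), the mechanism Wear <- Stress^2 + Strain is discarded; Wear is fixed at -5.
Fatigue = Stress  [with Stress=1]  = 1
Life = |Fatigue - Wear|  [with Fatigue=1, Wear=-5]  = 6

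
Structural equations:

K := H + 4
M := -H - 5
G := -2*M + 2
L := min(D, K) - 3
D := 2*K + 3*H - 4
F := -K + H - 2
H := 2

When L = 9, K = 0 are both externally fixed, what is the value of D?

2

Under do(L = 9, K = 0), each intervened variable's structural equation is replaced by its fixed value.
D = 2*K + 3*H - 4  [with K=0, H=2]  = 2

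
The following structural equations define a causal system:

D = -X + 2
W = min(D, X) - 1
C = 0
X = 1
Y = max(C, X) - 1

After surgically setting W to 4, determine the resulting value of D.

do(W=4) replaces the equation W = min(D, X) - 1 with the constant W = 4.
D is not downstream of the intervention, so its value is determined by the original equations.
D = -X + 2  [with X=1]  = 1

1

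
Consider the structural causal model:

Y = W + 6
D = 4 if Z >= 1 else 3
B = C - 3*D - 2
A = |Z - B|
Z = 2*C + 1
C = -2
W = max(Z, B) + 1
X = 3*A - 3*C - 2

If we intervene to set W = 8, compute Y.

14

do(W=8) replaces the equation W = max(Z, B) + 1 with the constant W = 8.
Y = W + 6  [with W=8]  = 14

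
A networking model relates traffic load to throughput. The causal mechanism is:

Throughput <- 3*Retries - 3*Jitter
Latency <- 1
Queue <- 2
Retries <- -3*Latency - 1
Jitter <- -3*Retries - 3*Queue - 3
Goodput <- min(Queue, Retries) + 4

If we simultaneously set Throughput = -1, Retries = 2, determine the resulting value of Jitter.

Under do(Throughput = -1, Retries = 2), each intervened variable's structural equation is replaced by its fixed value.
Jitter = -3*Retries - 3*Queue - 3  [with Retries=2, Queue=2]  = -15

-15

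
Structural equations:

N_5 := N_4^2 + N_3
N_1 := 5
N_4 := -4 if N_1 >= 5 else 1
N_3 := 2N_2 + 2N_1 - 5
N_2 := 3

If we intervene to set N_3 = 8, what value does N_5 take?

24

do(N_3=8) replaces the equation N_3 := 2N_2 + 2N_1 - 5 with the constant N_3 = 8.
N_4 = -4 if N_1 >= 5 else 1  [with N_1=5]  = -4
N_5 = N_4^2 + N_3  [with N_4=-4, N_3=8]  = 24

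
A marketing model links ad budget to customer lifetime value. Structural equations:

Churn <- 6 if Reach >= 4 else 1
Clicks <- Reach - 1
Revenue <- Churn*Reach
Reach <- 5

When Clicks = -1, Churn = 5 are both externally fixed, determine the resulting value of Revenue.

25

Setting Clicks = -1, Churn = 5 by intervention discards those variables' equations.
Revenue = Churn*Reach  [with Churn=5, Reach=5]  = 25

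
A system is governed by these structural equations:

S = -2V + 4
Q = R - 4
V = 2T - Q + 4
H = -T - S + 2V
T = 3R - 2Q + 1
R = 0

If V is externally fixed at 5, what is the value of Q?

The intervention breaks the incoming arrows to V: V = 2T - Q + 4 no longer applies, and V = 5.
Since Q is not a descendant of the intervened variable, it is unaffected.
Q = R - 4  [with R=0]  = -4

-4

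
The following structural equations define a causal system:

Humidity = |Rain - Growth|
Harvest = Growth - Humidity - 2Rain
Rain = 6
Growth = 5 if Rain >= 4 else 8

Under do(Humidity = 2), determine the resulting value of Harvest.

The intervention breaks the incoming arrows to Humidity: Humidity = |Rain - Growth| no longer applies, and Humidity = 2.
Growth = 5 if Rain >= 4 else 8  [with Rain=6]  = 5
Harvest = Growth - Humidity - 2Rain  [with Growth=5, Humidity=2, Rain=6]  = -9

-9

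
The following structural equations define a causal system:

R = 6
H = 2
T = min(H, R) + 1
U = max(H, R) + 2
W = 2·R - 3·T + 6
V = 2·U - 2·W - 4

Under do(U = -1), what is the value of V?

The intervention breaks the incoming arrows to U: U = max(H, R) + 2 no longer applies, and U = -1.
T = min(H, R) + 1  [with H=2, R=6]  = 3
W = 2·R - 3·T + 6  [with R=6, T=3]  = 9
V = 2·U - 2·W - 4  [with U=-1, W=9]  = -24

-24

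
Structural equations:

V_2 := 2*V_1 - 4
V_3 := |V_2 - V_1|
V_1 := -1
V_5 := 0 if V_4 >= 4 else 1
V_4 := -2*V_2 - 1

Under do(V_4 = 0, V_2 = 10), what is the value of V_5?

1

The joint intervention fixes V_4 = 0, V_2 = 10, removing each variable's own equation.
V_5 = 0 if V_4 >= 4 else 1  [with V_4=0]  = 1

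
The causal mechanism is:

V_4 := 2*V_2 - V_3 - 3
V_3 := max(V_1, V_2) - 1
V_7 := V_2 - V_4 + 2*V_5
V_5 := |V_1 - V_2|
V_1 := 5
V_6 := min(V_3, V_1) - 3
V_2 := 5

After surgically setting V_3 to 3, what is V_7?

1

The intervention breaks the incoming arrows to V_3: V_3 := max(V_1, V_2) - 1 no longer applies, and V_3 = 3.
V_4 = 2*V_2 - V_3 - 3  [with V_2=5, V_3=3]  = 4
V_5 = |V_1 - V_2|  [with V_1=5, V_2=5]  = 0
V_7 = V_2 - V_4 + 2*V_5  [with V_2=5, V_4=4, V_5=0]  = 1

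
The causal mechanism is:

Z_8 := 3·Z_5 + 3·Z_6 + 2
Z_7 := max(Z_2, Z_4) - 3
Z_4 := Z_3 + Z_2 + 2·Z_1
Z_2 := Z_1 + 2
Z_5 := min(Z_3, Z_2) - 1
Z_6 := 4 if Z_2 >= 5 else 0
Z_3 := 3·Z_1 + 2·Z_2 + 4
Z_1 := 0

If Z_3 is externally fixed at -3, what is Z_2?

Under do(Z_3=-3), the mechanism Z_3 := 3·Z_1 + 2·Z_2 + 4 is discarded; Z_3 is fixed at -3.
Since Z_2 is not a descendant of the intervened variable, it is unaffected.
Z_2 = Z_1 + 2  [with Z_1=0]  = 2

2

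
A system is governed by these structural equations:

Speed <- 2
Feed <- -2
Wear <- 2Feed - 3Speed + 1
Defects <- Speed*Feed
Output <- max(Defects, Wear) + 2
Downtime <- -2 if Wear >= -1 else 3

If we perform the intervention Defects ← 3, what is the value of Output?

5

Intervening sets Defects = 3 and removes its equation (Defects <- Speed*Feed).
Wear = 2Feed - 3Speed + 1  [with Feed=-2, Speed=2]  = -9
Output = max(Defects, Wear) + 2  [with Defects=3, Wear=-9]  = 5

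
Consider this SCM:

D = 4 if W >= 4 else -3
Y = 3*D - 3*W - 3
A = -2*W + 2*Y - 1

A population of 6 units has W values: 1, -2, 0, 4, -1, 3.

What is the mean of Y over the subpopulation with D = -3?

Conditioning on D=-3 selects the 5 unit(s) with W ∈ {1, -2, 0, -1, 3}. Their Y values: -15, -6, -12, -9, -21. Mean = -12.6.

-12.6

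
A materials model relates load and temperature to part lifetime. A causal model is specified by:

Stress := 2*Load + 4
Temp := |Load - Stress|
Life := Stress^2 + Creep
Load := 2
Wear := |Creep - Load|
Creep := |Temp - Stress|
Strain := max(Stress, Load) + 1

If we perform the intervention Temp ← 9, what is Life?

The intervention breaks the incoming arrows to Temp: Temp := |Load - Stress| no longer applies, and Temp = 9.
Stress = 2*Load + 4  [with Load=2]  = 8
Creep = |Temp - Stress|  [with Temp=9, Stress=8]  = 1
Life = Stress^2 + Creep  [with Stress=8, Creep=1]  = 65

65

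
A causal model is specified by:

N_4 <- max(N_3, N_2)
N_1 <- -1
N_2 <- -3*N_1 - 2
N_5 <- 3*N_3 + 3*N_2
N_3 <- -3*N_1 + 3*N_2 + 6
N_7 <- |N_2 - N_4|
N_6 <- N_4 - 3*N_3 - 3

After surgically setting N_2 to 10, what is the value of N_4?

39

Under do(N_2=10), the mechanism N_2 <- -3*N_1 - 2 is discarded; N_2 is fixed at 10.
N_3 = -3*N_1 + 3*N_2 + 6  [with N_1=-1, N_2=10]  = 39
N_4 = max(N_3, N_2)  [with N_3=39, N_2=10]  = 39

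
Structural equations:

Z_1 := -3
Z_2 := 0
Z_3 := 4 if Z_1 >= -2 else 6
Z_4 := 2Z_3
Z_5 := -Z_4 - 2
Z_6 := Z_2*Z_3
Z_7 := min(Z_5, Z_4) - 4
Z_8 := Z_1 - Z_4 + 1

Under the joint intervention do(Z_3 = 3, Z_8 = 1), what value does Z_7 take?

Under do(Z_3 = 3, Z_8 = 1), each intervened variable's structural equation is replaced by its fixed value.
Z_4 = 2Z_3  [with Z_3=3]  = 6
Z_5 = -Z_4 - 2  [with Z_4=6]  = -8
Z_7 = min(Z_5, Z_4) - 4  [with Z_5=-8, Z_4=6]  = -12

-12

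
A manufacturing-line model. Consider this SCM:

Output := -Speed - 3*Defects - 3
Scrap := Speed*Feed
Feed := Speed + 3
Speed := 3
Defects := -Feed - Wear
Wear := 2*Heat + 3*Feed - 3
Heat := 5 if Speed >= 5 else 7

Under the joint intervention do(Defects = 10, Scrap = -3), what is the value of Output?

-36

Under do(Defects = 10, Scrap = -3), each intervened variable's structural equation is replaced by its fixed value.
Output = -Speed - 3*Defects - 3  [with Speed=3, Defects=10]  = -36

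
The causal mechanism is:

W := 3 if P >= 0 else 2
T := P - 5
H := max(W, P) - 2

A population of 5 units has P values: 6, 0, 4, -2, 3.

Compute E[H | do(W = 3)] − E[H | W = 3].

The intervention sets W=3 in all 5 units regardless of P. Recomputing H per unit gives 4, 1, 2, 1, 1; average 1.8.
Conditioning on W=3 selects the 4 unit(s) with P ∈ {6, 0, 4, 3}. Their H values: 4, 1, 2, 1. Mean = 2.
Difference = 1.8 − 2 = -0.2.

-0.2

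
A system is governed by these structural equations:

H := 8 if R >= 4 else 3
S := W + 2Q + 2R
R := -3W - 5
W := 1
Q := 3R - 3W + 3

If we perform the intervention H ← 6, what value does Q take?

-24

Under do(H=6), the mechanism H := 8 if R >= 4 else 3 is discarded; H is fixed at 6.
Since Q is not a descendant of the intervened variable, it is unaffected.
R = -3W - 5  [with W=1]  = -8
Q = 3R - 3W + 3  [with R=-8, W=1]  = -24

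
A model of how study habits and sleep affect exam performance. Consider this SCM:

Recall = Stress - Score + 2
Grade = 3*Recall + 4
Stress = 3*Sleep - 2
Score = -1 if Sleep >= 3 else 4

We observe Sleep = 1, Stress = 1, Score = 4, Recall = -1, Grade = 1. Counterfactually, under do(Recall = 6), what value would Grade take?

22

Intervening sets Recall = 6 and removes its equation (Recall = Stress - Score + 2).
Grade = 3*Recall + 4  [with Recall=6]  = 22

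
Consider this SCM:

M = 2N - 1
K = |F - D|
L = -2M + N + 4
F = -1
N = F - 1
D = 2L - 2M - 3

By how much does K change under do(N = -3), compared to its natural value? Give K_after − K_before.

Under do(N=-3), the mechanism N = F - 1 is discarded; N is fixed at -3.
M = 2N - 1  [with N=-3]  = -7
L = -2M + N + 4  [with M=-7, N=-3]  = 15
D = 2L - 2M - 3  [with L=15, M=-7]  = 41
K = |F - D|  [with F=-1, D=41]  = 42
Without intervention: N = F - 1  [with F=-1]  = -2; M = 2N - 1  [with N=-2]  = -5; L = -2M + N + 4  [with M=-5, N=-2]  = 12; D = 2L - 2M - 3  [with L=12, M=-5]  = 31; K = |F - D|  [with F=-1, D=31]  = 32.
Change = 42 − 32 = 10.

10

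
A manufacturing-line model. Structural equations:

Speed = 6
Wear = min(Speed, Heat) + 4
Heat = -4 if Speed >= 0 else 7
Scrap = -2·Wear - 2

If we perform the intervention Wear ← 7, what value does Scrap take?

-16

The intervention breaks the incoming arrows to Wear: Wear = min(Speed, Heat) + 4 no longer applies, and Wear = 7.
Scrap = -2·Wear - 2  [with Wear=7]  = -16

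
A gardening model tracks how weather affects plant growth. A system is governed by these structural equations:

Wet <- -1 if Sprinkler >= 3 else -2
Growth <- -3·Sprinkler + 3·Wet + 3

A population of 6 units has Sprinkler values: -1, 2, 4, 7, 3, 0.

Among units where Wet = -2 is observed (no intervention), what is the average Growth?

Observing Wet=-2 restricts to units where Wet's equation naturally yields -2: Sprinkler ∈ {-1, 2, 0}. In that subpopulation Growth = 0, -9, -3, mean -4.

-4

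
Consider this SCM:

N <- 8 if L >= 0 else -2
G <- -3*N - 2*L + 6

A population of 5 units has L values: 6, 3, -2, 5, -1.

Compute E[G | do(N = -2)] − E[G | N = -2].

-7.4

Under do(N=-2), N's equation is replaced by N=-2 for every unit. Per-unit G: 0, 6, 16, 2, 14. Mean = 7.6.
Observing N=-2 restricts to units where N's equation naturally yields -2: L ∈ {-2, -1}. In that subpopulation G = 16, 14, mean 15.
Difference = 7.6 − 15 = -7.4.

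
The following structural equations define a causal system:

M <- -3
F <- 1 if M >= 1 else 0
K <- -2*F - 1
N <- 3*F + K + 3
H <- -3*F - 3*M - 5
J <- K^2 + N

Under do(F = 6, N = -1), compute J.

The joint intervention fixes F = 6, N = -1, removing each variable's own equation.
K = -2*F - 1  [with F=6]  = -13
J = K^2 + N  [with K=-13, N=-1]  = 168

168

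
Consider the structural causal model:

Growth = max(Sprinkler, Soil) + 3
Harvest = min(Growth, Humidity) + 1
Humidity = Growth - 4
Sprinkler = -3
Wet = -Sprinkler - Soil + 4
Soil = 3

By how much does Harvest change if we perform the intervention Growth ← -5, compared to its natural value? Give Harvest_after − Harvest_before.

Under do(Growth=-5), the mechanism Growth = max(Sprinkler, Soil) + 3 is discarded; Growth is fixed at -5.
Humidity = Growth - 4  [with Growth=-5]  = -9
Harvest = min(Growth, Humidity) + 1  [with Growth=-5, Humidity=-9]  = -8
Without intervention: Growth = max(Sprinkler, Soil) + 3  [with Sprinkler=-3, Soil=3]  = 6; Humidity = Growth - 4  [with Growth=6]  = 2; Harvest = min(Growth, Humidity) + 1  [with Growth=6, Humidity=2]  = 3.
Change = -8 − 3 = -11.

-11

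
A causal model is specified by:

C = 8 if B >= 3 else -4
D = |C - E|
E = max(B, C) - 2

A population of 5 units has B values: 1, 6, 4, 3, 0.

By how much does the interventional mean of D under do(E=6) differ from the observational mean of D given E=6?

do(E=6) breaks E's dependence on B. With E=6 fixed, D across the units is 10, 2, 2, 2, 10, mean 5.2.
E[D|E=6] averages over only the 3 units with E=6 (B = 6, 4, 3): D = 2, 2, 2, mean 2.
Difference = 5.2 − 2 = 3.2.

3.2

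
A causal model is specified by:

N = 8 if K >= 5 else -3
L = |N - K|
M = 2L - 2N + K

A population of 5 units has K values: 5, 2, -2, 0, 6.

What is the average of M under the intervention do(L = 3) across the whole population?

5.4

Every unit gets L=3 under the intervention. M values become -5, 14, 10, 12, -4; E[M|do(L=3)] = 5.4.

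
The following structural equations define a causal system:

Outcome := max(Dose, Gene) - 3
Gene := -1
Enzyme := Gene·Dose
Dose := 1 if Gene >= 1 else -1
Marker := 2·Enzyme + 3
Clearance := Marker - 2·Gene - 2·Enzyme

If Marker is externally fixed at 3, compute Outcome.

Under do(Marker=3), the mechanism Marker := 2·Enzyme + 3 is discarded; Marker is fixed at 3.
Since Outcome is not a descendant of the intervened variable, it is unaffected.
Dose = 1 if Gene >= 1 else -1  [with Gene=-1]  = -1
Outcome = max(Dose, Gene) - 3  [with Dose=-1, Gene=-1]  = -4

-4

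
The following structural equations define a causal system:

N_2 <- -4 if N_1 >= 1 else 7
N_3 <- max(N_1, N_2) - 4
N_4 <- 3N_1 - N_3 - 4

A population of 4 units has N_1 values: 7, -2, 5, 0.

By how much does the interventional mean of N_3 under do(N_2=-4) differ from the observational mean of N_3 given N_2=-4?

-3.5

do(N_2=-4) breaks N_2's dependence on N_1. With N_2=-4 fixed, N_3 across the units is 3, -6, 1, -4, mean -1.5.
Observing N_2=-4 restricts to units where N_2's equation naturally yields -4: N_1 ∈ {7, 5}. In that subpopulation N_3 = 3, 1, mean 2.
Difference = -1.5 − 2 = -3.5.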